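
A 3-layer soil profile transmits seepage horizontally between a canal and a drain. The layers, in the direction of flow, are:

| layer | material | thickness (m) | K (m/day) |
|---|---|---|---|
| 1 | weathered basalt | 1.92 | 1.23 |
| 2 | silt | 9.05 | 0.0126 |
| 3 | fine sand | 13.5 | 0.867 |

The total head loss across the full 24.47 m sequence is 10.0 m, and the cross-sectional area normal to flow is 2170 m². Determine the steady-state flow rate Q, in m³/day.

29.5

Flow is perpendicular to layering, so the layers act in series and the equivalent K is the thickness-weighted harmonic mean.
Total thickness L = 1.92 + 9.05 + 13.5 = 24.47 m.
Σ(b_i/K_i) = 1.92/1.23 + 9.05/0.0126 + 13.5/0.867 = 735.4 d.
K_eq = L / Σ(b_i/K_i) = 24.47 / 735.4 = 0.03328 m/day.
Q = K_eq · A · (Δh/L) = 0.03328 × 2170 × (10.0/24.47) = 29.51 m³/day.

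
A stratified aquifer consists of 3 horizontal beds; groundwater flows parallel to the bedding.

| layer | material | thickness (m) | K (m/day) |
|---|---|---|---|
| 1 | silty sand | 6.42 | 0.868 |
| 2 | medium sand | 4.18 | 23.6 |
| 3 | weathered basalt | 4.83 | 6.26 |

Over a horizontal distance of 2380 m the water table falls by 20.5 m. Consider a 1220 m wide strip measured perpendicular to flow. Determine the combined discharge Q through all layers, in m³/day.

Flow is parallel to layering, so each bed carries its own Darcy discharge and the transmissivities add.
Σ(K_i·b_i) = 0.868×6.42 + 23.6×4.18 + 6.26×4.83 = 134.5 m²/day.
Hydraulic gradient i = Δh / L = 20.5 / 2380 = 0.008613.
Q = Σ(K_i·b_i) · W · i = 134.5 × 1220 × 0.008613 = 1413 m³/day.

1410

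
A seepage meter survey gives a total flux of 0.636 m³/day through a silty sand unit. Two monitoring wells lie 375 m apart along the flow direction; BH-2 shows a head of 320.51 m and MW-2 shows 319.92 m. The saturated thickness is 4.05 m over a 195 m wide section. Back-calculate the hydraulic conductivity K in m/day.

Cross-sectional area A = 195 × 4.05 = 789.8 m².
Hydraulic gradient i = (320.51 − 319.92) / 375 = 0.59 / 375 = 0.001573.
From Q = K·A·i, K = Q / (A·i) = 0.636 / (789.8 × 0.001573) = 0.5119 m/day.

0.512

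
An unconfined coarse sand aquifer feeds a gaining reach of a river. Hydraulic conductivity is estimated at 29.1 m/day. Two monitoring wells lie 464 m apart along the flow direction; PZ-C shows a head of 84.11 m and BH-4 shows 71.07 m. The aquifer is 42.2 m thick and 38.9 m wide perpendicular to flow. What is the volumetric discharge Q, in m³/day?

Cross-sectional area A = 38.9 × 42.2 = 1642 m².
Hydraulic gradient i = (84.11 − 71.07) / 464 = 13.04 / 464 = 0.02810.
Darcy's law: Q = K · A · i = 29.10 × 1642 × 0.02810 = 1343 m³/day.

1340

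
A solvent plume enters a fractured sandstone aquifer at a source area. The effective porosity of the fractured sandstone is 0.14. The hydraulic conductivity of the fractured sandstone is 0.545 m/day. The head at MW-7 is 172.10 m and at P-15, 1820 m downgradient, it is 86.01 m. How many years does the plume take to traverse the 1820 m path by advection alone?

Hydraulic gradient i = (172.10 − 86.01) / 1820 = 86.09 / 1820 = 0.04730.
Darcy flux q = K · i = 0.5450 × 0.04730 = 0.02578 m/day.
Seepage velocity v = q / n_e = 0.02578 / 0.14 = 0.1841 m/day.
Travel time t = L / v = 1820 / 0.1841 = 9884 days = 27.06 years.

27.1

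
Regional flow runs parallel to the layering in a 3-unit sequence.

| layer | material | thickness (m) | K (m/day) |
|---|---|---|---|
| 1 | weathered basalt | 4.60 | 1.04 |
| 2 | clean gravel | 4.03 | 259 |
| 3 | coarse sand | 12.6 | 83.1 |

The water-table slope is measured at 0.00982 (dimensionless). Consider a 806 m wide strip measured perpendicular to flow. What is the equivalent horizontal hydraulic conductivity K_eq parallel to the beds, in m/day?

Flow is parallel to layering, so each bed carries its own Darcy discharge and the transmissivities add.
Σ(K_i·b_i) = 1.04×4.60 + 259×4.03 + 83.1×12.6 = 2096 m²/day.
Total thickness b = 21.23 m, so K_eq = Σ(K_i·b_i)/b = 98.71 m/day.

98.7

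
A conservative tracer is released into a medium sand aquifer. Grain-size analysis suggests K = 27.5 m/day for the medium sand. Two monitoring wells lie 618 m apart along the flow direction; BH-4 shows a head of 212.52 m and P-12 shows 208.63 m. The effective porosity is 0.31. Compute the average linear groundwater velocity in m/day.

Hydraulic gradient i = (212.52 − 208.63) / 618 = 3.89 / 618 = 0.006294.
Darcy flux q = K · i = 27.50 × 0.006294 = 0.1731 m/day.
Seepage velocity v = q / n_e = 0.1731 / 0.31 = 0.5584 m/day.

0.558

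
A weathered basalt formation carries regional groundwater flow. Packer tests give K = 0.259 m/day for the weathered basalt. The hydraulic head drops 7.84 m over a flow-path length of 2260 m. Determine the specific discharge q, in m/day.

Hydraulic gradient i = Δh / L = 7.84 / 2260 = 0.003469.
Specific discharge q = K · i = 0.2590 × 0.003469 = 0.0008985 m/day.

0.000898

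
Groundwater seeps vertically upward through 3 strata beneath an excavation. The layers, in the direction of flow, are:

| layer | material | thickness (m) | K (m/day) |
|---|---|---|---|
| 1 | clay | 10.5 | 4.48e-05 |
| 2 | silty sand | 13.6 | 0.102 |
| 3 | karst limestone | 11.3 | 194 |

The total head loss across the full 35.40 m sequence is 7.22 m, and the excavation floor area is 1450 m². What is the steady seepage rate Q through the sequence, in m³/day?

Flow is perpendicular to layering, so the layers act in series and the equivalent K is the thickness-weighted harmonic mean.
Total thickness L = 10.5 + 13.6 + 11.3 = 35.40 m.
Σ(b_i/K_i) = 10.5/4.48e-05 + 13.6/0.102 + 11.3/194 = 2.345e+05 d.
K_eq = L / Σ(b_i/K_i) = 35.40 / 2.345e+05 = 0.0001510 m/day.
Q = K_eq · A · (Δh/L) = 0.0001510 × 1450 × (7.22/35.40) = 0.04464 m³/day.

0.0446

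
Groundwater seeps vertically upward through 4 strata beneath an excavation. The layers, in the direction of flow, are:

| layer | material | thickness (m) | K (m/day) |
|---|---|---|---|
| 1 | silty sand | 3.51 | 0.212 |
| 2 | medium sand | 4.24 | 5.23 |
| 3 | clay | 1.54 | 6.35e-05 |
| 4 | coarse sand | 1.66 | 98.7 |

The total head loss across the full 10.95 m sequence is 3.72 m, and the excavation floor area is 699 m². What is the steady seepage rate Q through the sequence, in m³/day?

Flow is perpendicular to layering, so the layers act in series and the equivalent K is the thickness-weighted harmonic mean.
Total thickness L = 3.51 + 4.24 + 1.54 + 1.66 = 10.95 m.
Σ(b_i/K_i) = 3.51/0.212 + 4.24/5.23 + 1.54/6.35e-05 + 1.66/98.7 = 24269 d.
K_eq = L / Σ(b_i/K_i) = 10.95 / 24269 = 0.0004512 m/day.
Q = K_eq · A · (Δh/L) = 0.0004512 × 699 × (3.72/10.95) = 0.1071 m³/day.

0.107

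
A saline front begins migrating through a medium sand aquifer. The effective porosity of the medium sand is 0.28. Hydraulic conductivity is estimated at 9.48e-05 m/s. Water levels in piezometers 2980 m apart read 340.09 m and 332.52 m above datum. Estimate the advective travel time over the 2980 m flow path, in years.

Convert K: 9.48e-05 m/s × 86400 = 8.191 m/day.
Hydraulic gradient i = (340.09 − 332.52) / 2980 = 7.57 / 2980 = 0.002540.
Darcy flux q = K · i = 8.191 × 0.002540 = 0.02081 m/day.
Seepage velocity v = q / n_e = 0.02081 / 0.28 = 0.07431 m/day.
Travel time t = L / v = 2980 / 0.07431 = 40103 days = 109.8 years.

110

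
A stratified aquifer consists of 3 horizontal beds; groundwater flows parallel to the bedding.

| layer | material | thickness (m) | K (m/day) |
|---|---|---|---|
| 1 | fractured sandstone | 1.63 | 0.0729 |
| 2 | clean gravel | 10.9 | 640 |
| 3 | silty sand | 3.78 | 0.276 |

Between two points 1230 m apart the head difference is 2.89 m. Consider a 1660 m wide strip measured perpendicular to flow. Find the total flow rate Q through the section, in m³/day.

27200

Flow is parallel to layering, so each bed carries its own Darcy discharge and the transmissivities add.
Σ(K_i·b_i) = 0.0729×1.63 + 640×10.9 + 0.276×3.78 = 6977 m²/day.
Hydraulic gradient i = Δh / L = 2.89 / 1230 = 0.002350.
Q = Σ(K_i·b_i) · W · i = 6977 × 1660 × 0.002350 = 27213 m³/day.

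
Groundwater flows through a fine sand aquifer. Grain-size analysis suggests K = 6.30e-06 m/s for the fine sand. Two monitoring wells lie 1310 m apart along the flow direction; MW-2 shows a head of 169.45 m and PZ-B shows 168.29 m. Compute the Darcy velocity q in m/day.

0.000482

Convert K: 6.30e-06 m/s × 86400 = 0.5443 m/day.
Hydraulic gradient i = (169.45 − 168.29) / 1310 = 1.16 / 1310 = 0.0008855.
Specific discharge q = K · i = 0.5443 × 0.0008855 = 0.0004820 m/day.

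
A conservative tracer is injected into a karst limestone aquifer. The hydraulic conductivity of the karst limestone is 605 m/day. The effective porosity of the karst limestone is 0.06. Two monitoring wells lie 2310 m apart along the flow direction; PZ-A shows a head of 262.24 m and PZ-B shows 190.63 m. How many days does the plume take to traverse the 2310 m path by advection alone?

Hydraulic gradient i = (262.24 − 190.63) / 2310 = 71.61 / 2310 = 0.03100.
Darcy flux q = K · i = 605.0 × 0.03100 = 18.75 m/day.
Seepage velocity v = q / n_e = 18.75 / 0.06 = 312.6 m/day.
Travel time t = L / v = 2310 / 312.6 = 7.390 days.

7.39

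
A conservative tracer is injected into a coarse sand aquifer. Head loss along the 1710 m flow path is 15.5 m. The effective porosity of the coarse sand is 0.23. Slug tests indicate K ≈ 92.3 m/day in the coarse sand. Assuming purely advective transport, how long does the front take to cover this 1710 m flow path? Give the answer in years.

Hydraulic gradient i = Δh / L = 15.5 / 1710 = 0.009064.
Darcy flux q = K · i = 92.30 × 0.009064 = 0.8366 m/day.
Seepage velocity v = q / n_e = 0.8366 / 0.23 = 3.638 m/day.
Travel time t = L / v = 1710 / 3.638 = 470.1 days = 1.287 years.

1.29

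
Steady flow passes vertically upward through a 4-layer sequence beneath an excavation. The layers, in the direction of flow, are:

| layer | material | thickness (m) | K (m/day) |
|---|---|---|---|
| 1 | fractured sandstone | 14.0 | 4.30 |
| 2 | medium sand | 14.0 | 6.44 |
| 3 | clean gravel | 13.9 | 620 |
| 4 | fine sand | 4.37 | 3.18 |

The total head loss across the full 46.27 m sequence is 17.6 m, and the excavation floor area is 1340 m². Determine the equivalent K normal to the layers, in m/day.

6.78

Flow is perpendicular to layering, so the layers act in series and the equivalent K is the thickness-weighted harmonic mean.
Total thickness L = 14.0 + 14.0 + 13.9 + 4.37 = 46.27 m.
Σ(b_i/K_i) = 14.0/4.30 + 14.0/6.44 + 13.9/620 + 4.37/3.18 = 6.826 d.
K_eq = L / Σ(b_i/K_i) = 46.27 / 6.826 = 6.778 m/day.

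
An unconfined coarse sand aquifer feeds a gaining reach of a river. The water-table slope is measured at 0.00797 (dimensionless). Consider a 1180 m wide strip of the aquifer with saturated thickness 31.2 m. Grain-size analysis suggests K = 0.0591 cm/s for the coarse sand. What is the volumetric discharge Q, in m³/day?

15000

Convert K: 0.0591 cm/s × 864 = 51.06 m/day.
Cross-sectional area A = 1180 × 31.2 = 36816 m².
Hydraulic gradient i = 0.00797.
Darcy's law: Q = K · A · i = 51.06 × 36816 × 0.007970 = 14983 m³/day.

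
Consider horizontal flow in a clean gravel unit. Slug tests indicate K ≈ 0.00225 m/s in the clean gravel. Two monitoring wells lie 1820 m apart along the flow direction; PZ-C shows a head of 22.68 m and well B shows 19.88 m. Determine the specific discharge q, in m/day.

Convert K: 0.00225 m/s × 86400 = 194.4 m/day.
Hydraulic gradient i = (22.68 − 19.88) / 1820 = 2.8 / 1820 = 0.001538.
Specific discharge q = K · i = 194.4 × 0.001538 = 0.2991 m/day.

0.299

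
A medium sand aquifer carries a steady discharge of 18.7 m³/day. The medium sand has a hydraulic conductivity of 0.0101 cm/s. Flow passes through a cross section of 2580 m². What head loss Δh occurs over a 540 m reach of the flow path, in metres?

Convert K: 0.0101 cm/s × 864 = 8.726 m/day.
From Q = K·A·i, i = Q / (K·A) = 18.7 / (8.726 × 2580) = 0.0008306.
Head loss Δh = i · L = 0.0008306 × 540 = 0.4485 m.

0.449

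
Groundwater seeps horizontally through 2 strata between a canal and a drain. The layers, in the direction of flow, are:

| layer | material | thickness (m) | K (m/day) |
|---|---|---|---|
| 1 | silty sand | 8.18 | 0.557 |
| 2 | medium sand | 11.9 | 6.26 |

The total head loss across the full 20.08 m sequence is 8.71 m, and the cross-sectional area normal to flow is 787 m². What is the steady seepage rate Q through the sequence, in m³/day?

413

Flow is perpendicular to layering, so the layers act in series and the equivalent K is the thickness-weighted harmonic mean.
Total thickness L = 8.18 + 11.9 = 20.08 m.
Σ(b_i/K_i) = 8.18/0.557 + 11.9/6.26 = 16.59 d.
K_eq = L / Σ(b_i/K_i) = 20.08 / 16.59 = 1.211 m/day.
Q = K_eq · A · (Δh/L) = 1.211 × 787 × (8.71/20.08) = 413.3 m³/day.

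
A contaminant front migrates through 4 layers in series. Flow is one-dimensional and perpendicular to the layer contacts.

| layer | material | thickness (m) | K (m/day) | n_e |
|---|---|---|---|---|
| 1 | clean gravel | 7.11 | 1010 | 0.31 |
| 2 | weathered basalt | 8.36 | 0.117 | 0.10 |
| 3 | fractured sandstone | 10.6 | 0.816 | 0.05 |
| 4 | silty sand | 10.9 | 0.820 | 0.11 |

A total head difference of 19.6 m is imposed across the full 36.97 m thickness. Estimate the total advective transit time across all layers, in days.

23.8

With flow normal to the layers, continuity requires the same specific discharge q through every layer.
Σ(b_i/K_i) = 7.11/1010 + 8.36/0.117 + 10.6/0.816 + 10.9/0.820 = 97.74 d.
q = Δh / Σ(b_i/K_i) = 19.6 / 97.74 = 0.2005 m/day.
In each layer the seepage velocity is v_i = q/n_i, so the layer transit time is t_i = b_i·n_i / q:
  layer 1 (clean gravel): t_1 = 7.11 × 0.31 / 0.2005 = 10.99 d
  layer 2 (weathered basalt): t_2 = 8.36 × 0.10 / 0.2005 = 4.169 d
  layer 3 (fractured sandstone): t_3 = 10.6 × 0.05 / 0.2005 = 2.643 d
  layer 4 (silty sand): t_4 = 10.9 × 0.11 / 0.2005 = 5.979 d
Total t = Σ t_i = 23.78 days.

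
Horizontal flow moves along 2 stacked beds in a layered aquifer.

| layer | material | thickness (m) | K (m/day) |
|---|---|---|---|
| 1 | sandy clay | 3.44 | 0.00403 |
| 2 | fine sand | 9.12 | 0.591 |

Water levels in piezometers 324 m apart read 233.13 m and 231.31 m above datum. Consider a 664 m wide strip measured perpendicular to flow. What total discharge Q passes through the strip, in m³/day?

20.2

Flow is parallel to layering, so each bed carries its own Darcy discharge and the transmissivities add.
Σ(K_i·b_i) = 0.00403×3.44 + 0.591×9.12 = 5.404 m²/day.
Hydraulic gradient i = (233.13 − 231.31) / 324 = 1.82 / 324 = 0.005617.
Q = Σ(K_i·b_i) · W · i = 5.404 × 664 × 0.005617 = 20.16 m³/day.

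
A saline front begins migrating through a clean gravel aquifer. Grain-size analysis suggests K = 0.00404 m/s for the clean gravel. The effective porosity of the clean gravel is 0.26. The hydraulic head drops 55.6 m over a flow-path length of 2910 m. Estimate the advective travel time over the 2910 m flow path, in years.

0.311

Convert K: 0.00404 m/s × 86400 = 349.1 m/day.
Hydraulic gradient i = Δh / L = 55.6 / 2910 = 0.01911.
Darcy flux q = K · i = 349.1 × 0.01911 = 6.669 m/day.
Seepage velocity v = q / n_e = 6.669 / 0.26 = 25.65 m/day.
Travel time t = L / v = 2910 / 25.65 = 113.4 days = 0.3106 years.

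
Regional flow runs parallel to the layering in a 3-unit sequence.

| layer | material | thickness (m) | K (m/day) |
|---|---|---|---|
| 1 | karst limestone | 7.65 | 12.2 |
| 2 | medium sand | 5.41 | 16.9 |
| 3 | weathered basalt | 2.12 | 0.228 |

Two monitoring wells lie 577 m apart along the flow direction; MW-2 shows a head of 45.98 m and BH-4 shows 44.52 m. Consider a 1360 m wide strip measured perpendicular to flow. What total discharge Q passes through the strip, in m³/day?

Flow is parallel to layering, so each bed carries its own Darcy discharge and the transmissivities add.
Σ(K_i·b_i) = 12.2×7.65 + 16.9×5.41 + 0.228×2.12 = 185.2 m²/day.
Hydraulic gradient i = (45.98 − 44.52) / 577 = 1.46 / 577 = 0.002530.
Q = Σ(K_i·b_i) · W · i = 185.2 × 1360 × 0.002530 = 637.5 m³/day.

637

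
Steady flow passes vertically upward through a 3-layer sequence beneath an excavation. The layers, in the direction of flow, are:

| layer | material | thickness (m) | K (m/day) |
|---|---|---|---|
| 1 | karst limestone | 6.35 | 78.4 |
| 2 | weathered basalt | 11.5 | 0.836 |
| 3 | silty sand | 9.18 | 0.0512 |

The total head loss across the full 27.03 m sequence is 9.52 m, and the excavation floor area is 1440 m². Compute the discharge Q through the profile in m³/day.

Flow is perpendicular to layering, so the layers act in series and the equivalent K is the thickness-weighted harmonic mean.
Total thickness L = 6.35 + 11.5 + 9.18 = 27.03 m.
Σ(b_i/K_i) = 6.35/78.4 + 11.5/0.836 + 9.18/0.0512 = 193.1 d.
K_eq = L / Σ(b_i/K_i) = 27.03 / 193.1 = 0.1400 m/day.
Q = K_eq · A · (Δh/L) = 0.1400 × 1440 × (9.52/27.03) = 70.98 m³/day.

71.0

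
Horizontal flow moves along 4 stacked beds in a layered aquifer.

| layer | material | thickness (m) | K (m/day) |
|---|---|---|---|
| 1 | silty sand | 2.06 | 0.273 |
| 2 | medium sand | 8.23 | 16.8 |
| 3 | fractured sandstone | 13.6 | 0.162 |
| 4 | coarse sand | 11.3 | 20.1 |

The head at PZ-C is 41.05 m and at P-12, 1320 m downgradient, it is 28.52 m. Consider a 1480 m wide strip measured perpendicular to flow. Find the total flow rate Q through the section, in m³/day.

Flow is parallel to layering, so each bed carries its own Darcy discharge and the transmissivities add.
Σ(K_i·b_i) = 0.273×2.06 + 16.8×8.23 + 0.162×13.6 + 20.1×11.3 = 368.2 m²/day.
Hydraulic gradient i = (41.05 − 28.52) / 1320 = 12.53 / 1320 = 0.009492.
Q = Σ(K_i·b_i) · W · i = 368.2 × 1480 × 0.009492 = 5172 m³/day.

5170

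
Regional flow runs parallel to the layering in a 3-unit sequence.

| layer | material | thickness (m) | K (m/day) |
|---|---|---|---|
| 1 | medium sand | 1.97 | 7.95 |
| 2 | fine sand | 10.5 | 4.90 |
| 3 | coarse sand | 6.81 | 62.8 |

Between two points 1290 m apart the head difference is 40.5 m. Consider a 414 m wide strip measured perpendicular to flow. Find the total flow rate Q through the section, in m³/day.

Flow is parallel to layering, so each bed carries its own Darcy discharge and the transmissivities add.
Σ(K_i·b_i) = 7.95×1.97 + 4.90×10.5 + 62.8×6.81 = 494.8 m²/day.
Hydraulic gradient i = Δh / L = 40.5 / 1290 = 0.03140.
Q = Σ(K_i·b_i) · W · i = 494.8 × 414 × 0.03140 = 6431 m³/day.

6430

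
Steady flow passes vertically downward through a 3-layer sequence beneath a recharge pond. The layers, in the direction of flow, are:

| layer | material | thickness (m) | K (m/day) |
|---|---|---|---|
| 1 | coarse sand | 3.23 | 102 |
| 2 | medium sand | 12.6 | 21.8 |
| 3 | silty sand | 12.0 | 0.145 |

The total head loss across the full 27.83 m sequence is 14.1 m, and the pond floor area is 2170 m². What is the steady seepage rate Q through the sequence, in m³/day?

367

Flow is perpendicular to layering, so the layers act in series and the equivalent K is the thickness-weighted harmonic mean.
Total thickness L = 3.23 + 12.6 + 12.0 = 27.83 m.
Σ(b_i/K_i) = 3.23/102 + 12.6/21.8 + 12.0/0.145 = 83.37 d.
K_eq = L / Σ(b_i/K_i) = 27.83 / 83.37 = 0.3338 m/day.
Q = K_eq · A · (Δh/L) = 0.3338 × 2170 × (14.1/27.83) = 367.0 m³/day.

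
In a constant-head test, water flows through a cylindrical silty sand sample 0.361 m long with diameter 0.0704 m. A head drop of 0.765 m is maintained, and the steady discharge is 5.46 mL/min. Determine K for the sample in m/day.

Cross-sectional area A = π·(d/2)² = π × (0.0704/2)² = 0.003893 m².
Convert discharge: 5.46 mL/min = 9.100e-08 m³/s.
Darcy's law rearranged: K = Q·L / (A·Δh) = 9.100e-08 × 0.361 / (0.003893 × 0.765) = 1.103e-05 m/s = 0.9532 m/day.

0.953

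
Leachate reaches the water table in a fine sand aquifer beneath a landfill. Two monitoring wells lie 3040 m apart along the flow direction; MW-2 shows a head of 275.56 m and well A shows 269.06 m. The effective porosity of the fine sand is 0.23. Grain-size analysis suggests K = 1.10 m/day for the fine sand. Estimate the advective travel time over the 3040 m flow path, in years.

Hydraulic gradient i = (275.56 − 269.06) / 3040 = 6.5 / 3040 = 0.002138.
Darcy flux q = K · i = 1.100 × 0.002138 = 0.002352 m/day.
Seepage velocity v = q / n_e = 0.002352 / 0.23 = 0.01023 m/day.
Travel time t = L / v = 3040 / 0.01023 = 2.973e+05 days = 813.9 years.

814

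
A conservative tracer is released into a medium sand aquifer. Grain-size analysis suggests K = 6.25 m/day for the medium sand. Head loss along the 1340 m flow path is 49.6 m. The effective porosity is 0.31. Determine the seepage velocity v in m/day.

Hydraulic gradient i = Δh / L = 49.6 / 1340 = 0.03701.
Darcy flux q = K · i = 6.250 × 0.03701 = 0.2313 m/day.
Seepage velocity v = q / n_e = 0.2313 / 0.31 = 0.7463 m/day.

0.746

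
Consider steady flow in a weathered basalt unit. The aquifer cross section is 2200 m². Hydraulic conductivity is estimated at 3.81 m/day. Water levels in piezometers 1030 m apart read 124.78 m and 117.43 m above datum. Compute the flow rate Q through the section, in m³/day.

59.8

Hydraulic gradient i = (124.78 − 117.43) / 1030 = 7.35 / 1030 = 0.007136.
Darcy's law: Q = K · A · i = 3.810 × 2200 × 0.007136 = 59.81 m³/day.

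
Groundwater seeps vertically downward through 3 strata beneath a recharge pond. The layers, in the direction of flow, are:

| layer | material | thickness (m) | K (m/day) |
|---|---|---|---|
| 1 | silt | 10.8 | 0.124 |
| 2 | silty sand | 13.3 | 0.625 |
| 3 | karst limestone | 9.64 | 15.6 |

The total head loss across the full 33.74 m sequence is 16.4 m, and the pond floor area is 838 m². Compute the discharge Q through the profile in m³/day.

126

Flow is perpendicular to layering, so the layers act in series and the equivalent K is the thickness-weighted harmonic mean.
Total thickness L = 10.8 + 13.3 + 9.64 = 33.74 m.
Σ(b_i/K_i) = 10.8/0.124 + 13.3/0.625 + 9.64/15.6 = 109.0 d.
K_eq = L / Σ(b_i/K_i) = 33.74 / 109.0 = 0.3096 m/day.
Q = K_eq · A · (Δh/L) = 0.3096 × 838 × (16.4/33.74) = 126.1 m³/day.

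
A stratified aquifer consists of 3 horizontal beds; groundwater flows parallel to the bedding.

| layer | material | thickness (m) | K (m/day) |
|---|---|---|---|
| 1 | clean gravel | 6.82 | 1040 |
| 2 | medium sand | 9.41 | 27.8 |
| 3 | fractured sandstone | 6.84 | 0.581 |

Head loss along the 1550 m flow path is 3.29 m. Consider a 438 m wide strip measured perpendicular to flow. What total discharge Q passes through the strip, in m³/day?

Flow is parallel to layering, so each bed carries its own Darcy discharge and the transmissivities add.
Σ(K_i·b_i) = 1040×6.82 + 27.8×9.41 + 0.581×6.84 = 7358 m²/day.
Hydraulic gradient i = Δh / L = 3.29 / 1550 = 0.002123.
Q = Σ(K_i·b_i) · W · i = 7358 × 438 × 0.002123 = 6841 m³/day.

6840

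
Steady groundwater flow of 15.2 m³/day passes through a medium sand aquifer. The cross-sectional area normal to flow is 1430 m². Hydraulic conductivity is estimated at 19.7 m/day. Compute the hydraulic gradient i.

0.000540

From Q = K·A·i, i = Q / (K·A) = 15.2 / (19.70 × 1430) = 0.0005396.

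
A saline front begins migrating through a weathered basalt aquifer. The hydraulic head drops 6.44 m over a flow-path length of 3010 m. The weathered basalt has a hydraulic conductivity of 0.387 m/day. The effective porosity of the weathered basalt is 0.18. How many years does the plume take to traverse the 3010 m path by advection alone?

1790

Hydraulic gradient i = Δh / L = 6.44 / 3010 = 0.002140.
Darcy flux q = K · i = 0.3870 × 0.002140 = 0.0008280 m/day.
Seepage velocity v = q / n_e = 0.0008280 / 0.18 = 0.004600 m/day.
Travel time t = L / v = 3010 / 0.004600 = 6.543e+05 days = 1792 years.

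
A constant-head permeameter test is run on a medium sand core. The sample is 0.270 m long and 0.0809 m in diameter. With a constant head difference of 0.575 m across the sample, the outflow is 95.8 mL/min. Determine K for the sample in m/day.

Cross-sectional area A = π·(d/2)² = π × (0.0809/2)² = 0.005140 m².
Convert discharge: 95.8 mL/min = 1.597e-06 m³/s.
Darcy's law rearranged: K = Q·L / (A·Δh) = 1.597e-06 × 0.270 / (0.005140 × 0.575) = 0.0001459 m/s = 12.60 m/day.

12.6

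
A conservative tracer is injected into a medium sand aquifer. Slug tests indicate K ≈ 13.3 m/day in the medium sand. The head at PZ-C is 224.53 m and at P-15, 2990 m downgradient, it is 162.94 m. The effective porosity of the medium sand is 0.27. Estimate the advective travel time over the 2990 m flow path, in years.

8.07

Hydraulic gradient i = (224.53 − 162.94) / 2990 = 61.59 / 2990 = 0.02060.
Darcy flux q = K · i = 13.30 × 0.02060 = 0.2740 m/day.
Seepage velocity v = q / n_e = 0.2740 / 0.27 = 1.015 m/day.
Travel time t = L / v = 2990 / 1.015 = 2947 days = 8.068 years.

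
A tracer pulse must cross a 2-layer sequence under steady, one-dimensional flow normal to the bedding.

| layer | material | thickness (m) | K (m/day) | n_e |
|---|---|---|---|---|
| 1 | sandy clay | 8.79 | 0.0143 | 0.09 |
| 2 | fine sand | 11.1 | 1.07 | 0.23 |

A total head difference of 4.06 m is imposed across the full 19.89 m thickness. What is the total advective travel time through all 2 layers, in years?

1.41

With flow normal to the layers, continuity requires the same specific discharge q through every layer.
Σ(b_i/K_i) = 8.79/0.0143 + 11.1/1.07 = 625.1 d.
q = Δh / Σ(b_i/K_i) = 4.06 / 625.1 = 0.006495 m/day.
In each layer the seepage velocity is v_i = q/n_i, so the layer transit time is t_i = b_i·n_i / q:
  layer 1 (sandy clay): t_1 = 8.79 × 0.09 / 0.006495 = 121.8 d
  layer 2 (fine sand): t_2 = 11.1 × 0.23 / 0.006495 = 393.0 d
Total t = Σ t_i = 514.8 days = 1.410 years.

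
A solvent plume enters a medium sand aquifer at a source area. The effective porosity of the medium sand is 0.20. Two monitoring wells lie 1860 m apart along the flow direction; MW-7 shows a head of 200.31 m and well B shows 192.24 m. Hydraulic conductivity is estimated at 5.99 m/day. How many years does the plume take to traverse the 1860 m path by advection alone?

39.2

Hydraulic gradient i = (200.31 − 192.24) / 1860 = 8.07 / 1860 = 0.004339.
Darcy flux q = K · i = 5.990 × 0.004339 = 0.02599 m/day.
Seepage velocity v = q / n_e = 0.02599 / 0.20 = 0.1299 m/day.
Travel time t = L / v = 1860 / 0.1299 = 14314 days = 39.19 years.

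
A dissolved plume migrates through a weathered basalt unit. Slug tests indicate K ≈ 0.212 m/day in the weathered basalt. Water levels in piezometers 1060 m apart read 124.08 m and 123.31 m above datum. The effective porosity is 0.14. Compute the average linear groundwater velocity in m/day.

0.00110

Hydraulic gradient i = (124.08 − 123.31) / 1060 = 0.77 / 1060 = 0.0007264.
Darcy flux q = K · i = 0.2120 × 0.0007264 = 0.0001540 m/day.
Seepage velocity v = q / n_e = 0.0001540 / 0.14 = 0.001100 m/day.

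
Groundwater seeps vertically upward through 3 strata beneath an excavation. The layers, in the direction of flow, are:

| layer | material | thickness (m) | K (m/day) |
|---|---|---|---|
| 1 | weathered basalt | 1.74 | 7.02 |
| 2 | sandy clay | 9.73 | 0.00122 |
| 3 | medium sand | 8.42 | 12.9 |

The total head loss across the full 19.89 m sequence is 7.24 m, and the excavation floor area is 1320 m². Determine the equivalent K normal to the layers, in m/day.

Flow is perpendicular to layering, so the layers act in series and the equivalent K is the thickness-weighted harmonic mean.
Total thickness L = 1.74 + 9.73 + 8.42 = 19.89 m.
Σ(b_i/K_i) = 1.74/7.02 + 9.73/0.00122 + 8.42/12.9 = 7976 d.
K_eq = L / Σ(b_i/K_i) = 19.89 / 7976 = 0.002494 m/day.

0.00249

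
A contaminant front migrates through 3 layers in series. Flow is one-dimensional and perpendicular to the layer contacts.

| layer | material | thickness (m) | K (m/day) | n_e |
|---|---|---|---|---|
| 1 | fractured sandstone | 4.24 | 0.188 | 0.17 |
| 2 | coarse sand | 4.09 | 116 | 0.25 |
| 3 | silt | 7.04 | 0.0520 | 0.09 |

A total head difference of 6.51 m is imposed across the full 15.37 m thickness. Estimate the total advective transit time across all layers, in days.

With flow normal to the layers, continuity requires the same specific discharge q through every layer.
Σ(b_i/K_i) = 4.24/0.188 + 4.09/116 + 7.04/0.0520 = 158.0 d.
q = Δh / Σ(b_i/K_i) = 6.51 / 158.0 = 0.04121 m/day.
In each layer the seepage velocity is v_i = q/n_i, so the layer transit time is t_i = b_i·n_i / q:
  layer 1 (fractured sandstone): t_1 = 4.24 × 0.17 / 0.04121 = 17.49 d
  layer 2 (coarse sand): t_2 = 4.09 × 0.25 / 0.04121 = 24.81 d
  layer 3 (silt): t_3 = 7.04 × 0.09 / 0.04121 = 15.38 d
Total t = Σ t_i = 57.68 days.

57.7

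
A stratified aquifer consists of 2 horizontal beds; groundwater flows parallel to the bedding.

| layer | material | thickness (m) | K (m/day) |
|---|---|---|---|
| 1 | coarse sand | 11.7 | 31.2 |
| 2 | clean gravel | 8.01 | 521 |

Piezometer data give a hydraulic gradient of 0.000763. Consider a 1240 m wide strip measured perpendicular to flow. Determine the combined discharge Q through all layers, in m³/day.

Flow is parallel to layering, so each bed carries its own Darcy discharge and the transmissivities add.
Σ(K_i·b_i) = 31.2×11.7 + 521×8.01 = 4538 m²/day.
Hydraulic gradient i = 0.000763.
Q = Σ(K_i·b_i) · W · i = 4538 × 1240 × 0.0007630 = 4294 m³/day.

4290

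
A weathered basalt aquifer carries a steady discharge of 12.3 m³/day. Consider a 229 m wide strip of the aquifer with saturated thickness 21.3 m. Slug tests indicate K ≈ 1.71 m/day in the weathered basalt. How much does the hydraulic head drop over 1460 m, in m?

Cross-sectional area A = 229 × 21.3 = 4878 m².
From Q = K·A·i, i = Q / (K·A) = 12.3 / (1.710 × 4878) = 0.001475.
Head loss Δh = i · L = 0.001475 × 1460 = 2.153 m.

2.15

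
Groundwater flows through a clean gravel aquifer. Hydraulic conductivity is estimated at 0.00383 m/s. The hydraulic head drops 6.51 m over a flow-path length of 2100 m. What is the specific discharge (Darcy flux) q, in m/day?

1.03

Convert K: 0.00383 m/s × 86400 = 330.9 m/day.
Hydraulic gradient i = Δh / L = 6.51 / 2100 = 0.003100.
Specific discharge q = K · i = 330.9 × 0.003100 = 1.026 m/day.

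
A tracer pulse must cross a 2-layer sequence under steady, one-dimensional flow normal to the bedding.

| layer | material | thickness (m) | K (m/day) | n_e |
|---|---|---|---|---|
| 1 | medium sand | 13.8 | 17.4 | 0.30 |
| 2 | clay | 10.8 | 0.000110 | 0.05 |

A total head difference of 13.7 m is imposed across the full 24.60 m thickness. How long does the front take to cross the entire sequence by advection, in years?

With flow normal to the layers, continuity requires the same specific discharge q through every layer.
Σ(b_i/K_i) = 13.8/17.4 + 10.8/0.000110 = 98183 d.
q = Δh / Σ(b_i/K_i) = 13.7 / 98183 = 0.0001395 m/day.
In each layer the seepage velocity is v_i = q/n_i, so the layer transit time is t_i = b_i·n_i / q:
  layer 1 (medium sand): t_1 = 13.8 × 0.30 / 0.0001395 = 29670 d
  layer 2 (clay): t_2 = 10.8 × 0.05 / 0.0001395 = 3870 d
Total t = Σ t_i = 33540 days = 91.83 years.

91.8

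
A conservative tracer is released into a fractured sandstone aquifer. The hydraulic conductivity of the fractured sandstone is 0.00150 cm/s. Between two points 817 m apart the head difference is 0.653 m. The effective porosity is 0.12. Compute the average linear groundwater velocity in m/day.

0.00863

Convert K: 0.00150 cm/s × 864 = 1.296 m/day.
Hydraulic gradient i = Δh / L = 0.653 / 817 = 0.0007993.
Darcy flux q = K · i = 1.296 × 0.0007993 = 0.001036 m/day.
Seepage velocity v = q / n_e = 0.001036 / 0.12 = 0.008632 m/day.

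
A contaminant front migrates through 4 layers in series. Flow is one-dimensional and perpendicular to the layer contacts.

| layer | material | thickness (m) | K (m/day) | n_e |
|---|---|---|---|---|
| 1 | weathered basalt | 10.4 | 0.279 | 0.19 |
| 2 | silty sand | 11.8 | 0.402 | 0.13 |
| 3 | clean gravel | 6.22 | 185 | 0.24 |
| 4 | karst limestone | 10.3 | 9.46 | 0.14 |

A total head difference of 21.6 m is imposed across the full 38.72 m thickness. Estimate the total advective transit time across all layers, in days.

With flow normal to the layers, continuity requires the same specific discharge q through every layer.
Σ(b_i/K_i) = 10.4/0.279 + 11.8/0.402 + 6.22/185 + 10.3/9.46 = 67.75 d.
q = Δh / Σ(b_i/K_i) = 21.6 / 67.75 = 0.3188 m/day.
In each layer the seepage velocity is v_i = q/n_i, so the layer transit time is t_i = b_i·n_i / q:
  layer 1 (weathered basalt): t_1 = 10.4 × 0.19 / 0.3188 = 6.198 d
  layer 2 (silty sand): t_2 = 11.8 × 0.13 / 0.3188 = 4.812 d
  layer 3 (clean gravel): t_3 = 6.22 × 0.24 / 0.3188 = 4.682 d
  layer 4 (karst limestone): t_4 = 10.3 × 0.14 / 0.3188 = 4.523 d
Total t = Σ t_i = 20.22 days.

20.2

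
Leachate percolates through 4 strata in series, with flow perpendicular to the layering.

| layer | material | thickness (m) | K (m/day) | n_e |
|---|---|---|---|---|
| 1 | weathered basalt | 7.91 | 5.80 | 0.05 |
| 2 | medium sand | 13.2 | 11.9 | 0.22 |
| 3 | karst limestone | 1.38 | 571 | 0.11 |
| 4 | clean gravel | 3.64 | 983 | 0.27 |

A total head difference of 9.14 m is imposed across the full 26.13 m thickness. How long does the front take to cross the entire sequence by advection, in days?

1.20

With flow normal to the layers, continuity requires the same specific discharge q through every layer.
Σ(b_i/K_i) = 7.91/5.80 + 13.2/11.9 + 1.38/571 + 3.64/983 = 2.479 d.
q = Δh / Σ(b_i/K_i) = 9.14 / 2.479 = 3.687 m/day.
In each layer the seepage velocity is v_i = q/n_i, so the layer transit time is t_i = b_i·n_i / q:
  layer 1 (weathered basalt): t_1 = 7.91 × 0.05 / 3.687 = 0.1073 d
  layer 2 (medium sand): t_2 = 13.2 × 0.22 / 3.687 = 0.7877 d
  layer 3 (karst limestone): t_3 = 1.38 × 0.11 / 3.687 = 0.04117 d
  layer 4 (clean gravel): t_4 = 3.64 × 0.27 / 3.687 = 0.2666 d
Total t = Σ t_i = 1.203 days.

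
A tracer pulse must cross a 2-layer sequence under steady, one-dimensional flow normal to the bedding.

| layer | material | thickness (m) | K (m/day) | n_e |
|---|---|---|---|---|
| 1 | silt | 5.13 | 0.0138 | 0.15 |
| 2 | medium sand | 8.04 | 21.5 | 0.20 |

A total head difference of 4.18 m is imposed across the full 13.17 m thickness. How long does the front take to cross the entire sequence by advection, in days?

With flow normal to the layers, continuity requires the same specific discharge q through every layer.
Σ(b_i/K_i) = 5.13/0.0138 + 8.04/21.5 = 372.1 d.
q = Δh / Σ(b_i/K_i) = 4.18 / 372.1 = 0.01123 m/day.
In each layer the seepage velocity is v_i = q/n_i, so the layer transit time is t_i = b_i·n_i / q:
  layer 1 (silt): t_1 = 5.13 × 0.15 / 0.01123 = 68.50 d
  layer 2 (medium sand): t_2 = 8.04 × 0.20 / 0.01123 = 143.1 d
Total t = Σ t_i = 211.7 days.

212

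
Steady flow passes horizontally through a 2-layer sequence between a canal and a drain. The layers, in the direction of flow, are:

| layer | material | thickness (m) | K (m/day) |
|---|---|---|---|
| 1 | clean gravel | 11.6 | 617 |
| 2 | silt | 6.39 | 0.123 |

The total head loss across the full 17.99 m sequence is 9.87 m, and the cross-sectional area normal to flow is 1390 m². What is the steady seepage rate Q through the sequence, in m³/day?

Flow is perpendicular to layering, so the layers act in series and the equivalent K is the thickness-weighted harmonic mean.
Total thickness L = 11.6 + 6.39 = 17.99 m.
Σ(b_i/K_i) = 11.6/617 + 6.39/0.123 = 51.97 d.
K_eq = L / Σ(b_i/K_i) = 17.99 / 51.97 = 0.3462 m/day.
Q = K_eq · A · (Δh/L) = 0.3462 × 1390 × (9.87/17.99) = 264.0 m³/day.

264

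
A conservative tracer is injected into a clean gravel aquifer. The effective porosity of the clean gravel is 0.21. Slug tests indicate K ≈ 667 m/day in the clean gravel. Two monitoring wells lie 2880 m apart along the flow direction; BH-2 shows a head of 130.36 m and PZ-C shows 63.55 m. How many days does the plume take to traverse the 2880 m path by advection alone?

39.1

Hydraulic gradient i = (130.36 − 63.55) / 2880 = 66.81 / 2880 = 0.02320.
Darcy flux q = K · i = 667.0 × 0.02320 = 15.47 m/day.
Seepage velocity v = q / n_e = 15.47 / 0.21 = 73.68 m/day.
Travel time t = L / v = 2880 / 73.68 = 39.09 days.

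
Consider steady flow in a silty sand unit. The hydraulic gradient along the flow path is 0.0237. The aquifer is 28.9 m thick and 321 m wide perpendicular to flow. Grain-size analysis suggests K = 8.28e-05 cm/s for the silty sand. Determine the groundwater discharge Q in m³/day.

Convert K: 8.28e-05 cm/s × 864 = 0.07154 m/day.
Cross-sectional area A = 321 × 28.9 = 9277 m².
Hydraulic gradient i = 0.0237.
Darcy's law: Q = K · A · i = 0.07154 × 9277 × 0.02370 = 15.73 m³/day.

15.7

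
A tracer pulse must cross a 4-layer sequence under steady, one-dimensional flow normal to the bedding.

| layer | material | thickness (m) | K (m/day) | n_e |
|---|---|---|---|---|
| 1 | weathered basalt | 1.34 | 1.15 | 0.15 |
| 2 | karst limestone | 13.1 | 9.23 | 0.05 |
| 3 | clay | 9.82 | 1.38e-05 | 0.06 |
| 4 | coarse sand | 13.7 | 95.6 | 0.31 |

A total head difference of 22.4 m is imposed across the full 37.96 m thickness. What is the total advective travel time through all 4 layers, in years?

495

With flow normal to the layers, continuity requires the same specific discharge q through every layer.
Σ(b_i/K_i) = 1.34/1.15 + 13.1/9.23 + 9.82/1.38e-05 + 13.7/95.6 = 7.116e+05 d.
q = Δh / Σ(b_i/K_i) = 22.4 / 7.116e+05 = 3.148e-05 m/day.
In each layer the seepage velocity is v_i = q/n_i, so the layer transit time is t_i = b_i·n_i / q:
  layer 1 (weathered basalt): t_1 = 1.34 × 0.15 / 3.148e-05 = 6385 d
  layer 2 (karst limestone): t_2 = 13.1 × 0.05 / 3.148e-05 = 20808 d
  layer 3 (clay): t_3 = 9.82 × 0.06 / 3.148e-05 = 18718 d
  layer 4 (coarse sand): t_4 = 13.7 × 0.31 / 3.148e-05 = 1.349e+05 d
Total t = Σ t_i = 1.808e+05 days = 495.1 years.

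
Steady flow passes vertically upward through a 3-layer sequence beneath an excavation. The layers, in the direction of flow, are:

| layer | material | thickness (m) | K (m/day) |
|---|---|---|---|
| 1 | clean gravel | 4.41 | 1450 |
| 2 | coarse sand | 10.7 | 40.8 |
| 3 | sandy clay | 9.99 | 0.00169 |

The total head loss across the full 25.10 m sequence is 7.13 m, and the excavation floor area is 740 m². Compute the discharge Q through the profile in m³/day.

Flow is perpendicular to layering, so the layers act in series and the equivalent K is the thickness-weighted harmonic mean.
Total thickness L = 4.41 + 10.7 + 9.99 = 25.10 m.
Σ(b_i/K_i) = 4.41/1450 + 10.7/40.8 + 9.99/0.00169 = 5912 d.
K_eq = L / Σ(b_i/K_i) = 25.10 / 5912 = 0.004246 m/day.
Q = K_eq · A · (Δh/L) = 0.004246 × 740 × (7.13/25.10) = 0.8925 m³/day.

0.893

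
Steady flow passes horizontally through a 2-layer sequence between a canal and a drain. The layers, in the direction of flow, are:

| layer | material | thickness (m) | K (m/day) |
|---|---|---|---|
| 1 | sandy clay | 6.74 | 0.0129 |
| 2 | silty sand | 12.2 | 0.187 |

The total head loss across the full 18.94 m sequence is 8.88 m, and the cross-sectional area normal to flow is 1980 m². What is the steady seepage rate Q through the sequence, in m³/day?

29.9

Flow is perpendicular to layering, so the layers act in series and the equivalent K is the thickness-weighted harmonic mean.
Total thickness L = 6.74 + 12.2 = 18.94 m.
Σ(b_i/K_i) = 6.74/0.0129 + 12.2/0.187 = 587.7 d.
K_eq = L / Σ(b_i/K_i) = 18.94 / 587.7 = 0.03223 m/day.
Q = K_eq · A · (Δh/L) = 0.03223 × 1980 × (8.88/18.94) = 29.92 m³/day.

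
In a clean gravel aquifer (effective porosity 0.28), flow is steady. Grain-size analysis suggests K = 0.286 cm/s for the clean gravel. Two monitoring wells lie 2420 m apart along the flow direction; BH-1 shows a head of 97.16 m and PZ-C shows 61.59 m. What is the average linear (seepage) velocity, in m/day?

13.0

Convert K: 0.286 cm/s × 864 = 247.1 m/day.
Hydraulic gradient i = (97.16 − 61.59) / 2420 = 35.57 / 2420 = 0.01470.
Darcy flux q = K · i = 247.1 × 0.01470 = 3.632 m/day.
Seepage velocity v = q / n_e = 3.632 / 0.28 = 12.97 m/day.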